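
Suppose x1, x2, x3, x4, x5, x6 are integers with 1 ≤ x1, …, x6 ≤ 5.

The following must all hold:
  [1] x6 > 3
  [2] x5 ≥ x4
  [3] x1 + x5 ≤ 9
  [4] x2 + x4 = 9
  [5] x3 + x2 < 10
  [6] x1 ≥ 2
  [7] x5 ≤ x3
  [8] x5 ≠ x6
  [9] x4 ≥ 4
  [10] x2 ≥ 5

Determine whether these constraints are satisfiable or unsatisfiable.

Satisfiable

Take x1 = 3, x2 = 5, x3 = 4, x4 = 4, x5 = 4, x6 = 5. Then constraint 3: x1 + x5 = 7; constraint 4: x2 + x4 = 9, and every other listed constraint is also met.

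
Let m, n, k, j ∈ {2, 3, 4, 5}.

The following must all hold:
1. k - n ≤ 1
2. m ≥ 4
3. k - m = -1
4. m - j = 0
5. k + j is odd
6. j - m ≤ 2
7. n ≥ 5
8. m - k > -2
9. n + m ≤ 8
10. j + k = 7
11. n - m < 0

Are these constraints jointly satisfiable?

From constraint 7: n ≥ 5. From constraint 2: m ≥ 4. Hence n + m ≥ 9. But constraint 9 requires n + m ≤ 8, and 8 < 9. Contradiction.

Unsatisfiable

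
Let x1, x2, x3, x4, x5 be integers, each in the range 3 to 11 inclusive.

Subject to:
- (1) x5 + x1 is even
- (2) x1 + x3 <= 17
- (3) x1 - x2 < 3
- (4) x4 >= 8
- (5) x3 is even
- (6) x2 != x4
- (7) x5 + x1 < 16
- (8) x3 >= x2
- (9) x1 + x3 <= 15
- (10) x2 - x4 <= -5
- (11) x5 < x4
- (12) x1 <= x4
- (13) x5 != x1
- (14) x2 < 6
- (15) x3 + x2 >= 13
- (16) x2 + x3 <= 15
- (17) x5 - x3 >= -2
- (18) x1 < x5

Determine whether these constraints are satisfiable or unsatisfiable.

Satisfiable

Take x1 = 5, x2 = 5, x3 = 10, x4 = 10, x5 = 9. Then constraint 2: x1 + x3 = 15; constraint 3: x1 - x2 = 0, and every other listed constraint is also met.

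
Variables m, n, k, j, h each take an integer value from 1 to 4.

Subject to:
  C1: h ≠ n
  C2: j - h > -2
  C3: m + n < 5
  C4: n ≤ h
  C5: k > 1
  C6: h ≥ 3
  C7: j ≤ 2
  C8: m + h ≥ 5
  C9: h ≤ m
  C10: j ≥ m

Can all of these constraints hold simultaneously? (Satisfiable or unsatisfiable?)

Unsatisfiable

From constraints 6 and 9: m ≥ h and h ≥ 3, so m ≥ 3. From constraints 7 and 10: m ≤ j and j ≤ 2, so m ≤ 2. But 2 < 3, so no value of m works.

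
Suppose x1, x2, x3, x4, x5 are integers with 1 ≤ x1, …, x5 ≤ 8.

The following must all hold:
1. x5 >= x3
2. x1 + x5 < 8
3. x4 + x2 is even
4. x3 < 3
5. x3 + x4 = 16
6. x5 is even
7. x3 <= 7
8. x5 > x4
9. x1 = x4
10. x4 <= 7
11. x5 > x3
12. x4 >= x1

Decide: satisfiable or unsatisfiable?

From constraint 7: x3 ≤ 7. From constraint 10: x4 ≤ 7. Hence x3 + x4 ≤ 14. But constraint 5 requires x3 + x4 = 16, and 16 > 14. Contradiction.

Unsatisfiable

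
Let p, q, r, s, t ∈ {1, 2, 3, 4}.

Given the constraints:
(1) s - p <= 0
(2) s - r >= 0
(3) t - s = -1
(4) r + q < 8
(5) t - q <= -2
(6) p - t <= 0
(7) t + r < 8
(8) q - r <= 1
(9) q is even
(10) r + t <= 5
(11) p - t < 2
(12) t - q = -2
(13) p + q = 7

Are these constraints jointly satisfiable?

Constraints 1, 2, 5, 6, and 8 give p − s ≥ 0, s − r ≥ 0, r − q ≥ -1, q − t ≥ 2, t − p ≥ 0.
Adding all 5 inequalities: the left sides telescope to 0, and the right sides sum to 0 + 0 + (-1) + 2 + 0 = 1. So 0 ≥ 1, which is false.

Unsatisfiable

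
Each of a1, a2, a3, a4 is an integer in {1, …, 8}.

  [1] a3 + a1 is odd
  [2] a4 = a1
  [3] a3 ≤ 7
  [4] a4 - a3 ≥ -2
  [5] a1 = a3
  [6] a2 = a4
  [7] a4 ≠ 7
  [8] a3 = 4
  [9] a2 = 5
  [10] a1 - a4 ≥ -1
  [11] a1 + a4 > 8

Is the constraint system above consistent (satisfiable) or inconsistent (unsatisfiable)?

Constraint 9 fixes a2 = 5 and constraint 8 fixes a3 = 4. Constraints 2, 5, and 6 give a2 = a4 = a1 = a3, so a2 = a3. But 5 ≠ 4 — contradiction.

Unsatisfiable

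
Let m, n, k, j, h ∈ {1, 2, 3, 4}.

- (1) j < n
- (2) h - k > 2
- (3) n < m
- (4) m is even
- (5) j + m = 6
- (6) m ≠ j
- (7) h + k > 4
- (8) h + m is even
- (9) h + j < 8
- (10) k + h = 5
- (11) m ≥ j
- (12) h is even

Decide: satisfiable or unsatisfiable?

Satisfiable

One satisfying assignment is m = 4, n = 3, k = 1, j = 2, h = 4.
For the less obvious constraints — constraint 2: h - k = 3; constraint 5: j + m = 6; constraint 7: h + k = 5 — and the others hold by inspection.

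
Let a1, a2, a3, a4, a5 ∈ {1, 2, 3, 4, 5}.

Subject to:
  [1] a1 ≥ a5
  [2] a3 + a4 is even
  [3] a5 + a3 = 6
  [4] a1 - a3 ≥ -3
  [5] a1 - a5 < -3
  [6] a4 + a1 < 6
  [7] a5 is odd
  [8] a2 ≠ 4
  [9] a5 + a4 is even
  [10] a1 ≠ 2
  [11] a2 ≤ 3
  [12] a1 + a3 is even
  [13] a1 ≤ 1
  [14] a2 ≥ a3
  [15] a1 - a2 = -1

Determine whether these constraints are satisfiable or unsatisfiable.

From constraints 1 and 13: a5 ≤ a1 ≤ 1. From constraints 11 and 14: a3 ≤ a2 ≤ 3. Hence a5 + a3 ≤ 4. But constraint 3 requires a5 + a3 = 6, and 6 > 4. Contradiction.

Unsatisfiable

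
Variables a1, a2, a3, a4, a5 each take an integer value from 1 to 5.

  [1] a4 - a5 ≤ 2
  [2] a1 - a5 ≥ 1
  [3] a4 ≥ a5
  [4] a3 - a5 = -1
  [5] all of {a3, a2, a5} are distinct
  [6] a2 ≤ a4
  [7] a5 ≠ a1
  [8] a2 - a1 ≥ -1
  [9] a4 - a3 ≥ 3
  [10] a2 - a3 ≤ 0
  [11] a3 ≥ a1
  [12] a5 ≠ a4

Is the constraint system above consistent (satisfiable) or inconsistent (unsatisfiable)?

Unsatisfiable

Constraints 1, 2, 8, 9, and 10 give a4 − a3 ≥ 3, a3 − a2 ≥ 0, a2 − a1 ≥ -1, a1 − a5 ≥ 1, a5 − a4 ≥ -2.
Adding all 5 inequalities: the left sides telescope to 0, and the right sides sum to 3 + 0 + (-1) + 1 + (-2) = 1. So 0 ≥ 1, which is false.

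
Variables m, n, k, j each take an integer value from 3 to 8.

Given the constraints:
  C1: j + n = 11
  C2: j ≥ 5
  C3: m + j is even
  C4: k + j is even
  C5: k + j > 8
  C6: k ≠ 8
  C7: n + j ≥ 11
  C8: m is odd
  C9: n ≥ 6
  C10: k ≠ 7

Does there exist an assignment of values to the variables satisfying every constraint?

Satisfiable

Try m = 3, n = 6, k = 5, j = 5.
Check constraint 1: j + n = 11; constraint 5: k + j = 10. The remaining constraints are straightforward to verify.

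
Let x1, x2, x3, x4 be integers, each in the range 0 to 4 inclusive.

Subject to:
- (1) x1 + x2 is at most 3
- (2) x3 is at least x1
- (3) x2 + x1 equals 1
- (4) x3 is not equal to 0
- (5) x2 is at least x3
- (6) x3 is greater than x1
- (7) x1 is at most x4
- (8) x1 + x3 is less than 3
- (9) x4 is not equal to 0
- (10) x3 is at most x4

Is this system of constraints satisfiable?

Satisfiable

The assignment x1 = 0, x2 = 1, x3 = 1, x4 = 2 works:
  constraint 1 holds since x1 + x2 = 1.
  constraint 3 holds since x2 + x1 = 1.
The rest check out directly.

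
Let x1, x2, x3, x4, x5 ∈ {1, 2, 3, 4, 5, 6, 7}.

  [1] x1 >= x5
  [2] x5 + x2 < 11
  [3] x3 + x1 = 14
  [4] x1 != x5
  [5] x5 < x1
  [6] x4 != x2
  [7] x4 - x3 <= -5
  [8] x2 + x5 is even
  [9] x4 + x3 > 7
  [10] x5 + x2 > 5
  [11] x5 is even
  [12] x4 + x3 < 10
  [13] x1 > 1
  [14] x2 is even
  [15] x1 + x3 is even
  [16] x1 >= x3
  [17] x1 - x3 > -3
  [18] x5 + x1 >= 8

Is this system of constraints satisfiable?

Take x1 = 7, x2 = 6, x3 = 7, x4 = 2, x5 = 2. Then constraint 2: x5 + x2 = 8; constraint 3: x3 + x1 = 14, and every other listed constraint is also met.

Satisfiable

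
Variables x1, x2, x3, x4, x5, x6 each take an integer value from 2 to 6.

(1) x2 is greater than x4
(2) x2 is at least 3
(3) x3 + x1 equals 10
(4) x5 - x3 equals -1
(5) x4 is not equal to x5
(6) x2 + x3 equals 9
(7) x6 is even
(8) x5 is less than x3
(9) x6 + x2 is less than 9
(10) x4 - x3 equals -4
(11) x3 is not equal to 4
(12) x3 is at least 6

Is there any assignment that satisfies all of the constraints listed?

Satisfiable

Setting (x1, x2, x3, x4, x5, x6) = (4, 3, 6, 2, 5, 4) satisfies everything: constraint 3: x3 + x1 = 10; constraint 4: x5 - x3 = -1; constraint 6: x2 + x3 = 9, and the others follow.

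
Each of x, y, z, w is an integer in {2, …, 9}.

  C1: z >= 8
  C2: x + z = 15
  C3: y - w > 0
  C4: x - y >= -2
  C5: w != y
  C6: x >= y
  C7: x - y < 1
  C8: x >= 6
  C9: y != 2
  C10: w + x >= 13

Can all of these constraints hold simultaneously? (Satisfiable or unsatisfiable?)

One satisfying assignment is x = 7, y = 7, z = 8, w = 6.
For the less obvious constraints — constraint 2: x + z = 15; constraint 3: y - w = 1; constraint 4: x - y = 0 — and the others hold by inspection.

Satisfiable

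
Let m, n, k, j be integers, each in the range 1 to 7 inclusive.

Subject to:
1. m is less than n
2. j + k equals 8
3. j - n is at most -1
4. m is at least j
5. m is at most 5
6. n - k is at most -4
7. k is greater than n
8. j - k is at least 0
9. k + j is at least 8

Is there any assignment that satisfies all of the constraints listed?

Unsatisfiable

Constraints 1, 4, 7, and 8 give k ≤ j, j ≤ m, m < n, n < k. Chaining: k ≤ j ≤ m < n < k, which forces k < k — impossible.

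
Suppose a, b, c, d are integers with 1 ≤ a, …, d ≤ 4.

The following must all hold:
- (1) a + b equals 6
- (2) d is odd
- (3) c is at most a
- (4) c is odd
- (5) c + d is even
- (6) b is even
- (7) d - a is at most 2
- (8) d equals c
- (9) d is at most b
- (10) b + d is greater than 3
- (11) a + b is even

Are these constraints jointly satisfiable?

The assignment a = 2, b = 4, c = 1, d = 1 works:
  constraint 1 holds since a + b = 6.
  constraint 7 holds since d - a = -1.
  constraint 10 holds since b + d = 5.
The rest check out directly.

Satisfiable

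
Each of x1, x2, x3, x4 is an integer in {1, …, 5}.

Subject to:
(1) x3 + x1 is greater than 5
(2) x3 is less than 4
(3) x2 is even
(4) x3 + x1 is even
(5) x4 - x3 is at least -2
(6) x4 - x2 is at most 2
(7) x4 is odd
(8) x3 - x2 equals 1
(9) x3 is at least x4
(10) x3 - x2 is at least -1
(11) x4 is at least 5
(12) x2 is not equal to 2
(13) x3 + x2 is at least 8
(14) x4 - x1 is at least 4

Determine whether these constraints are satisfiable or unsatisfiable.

Unsatisfiable

From constraints 9 and 11: x3 ≥ x4 and x4 ≥ 5, so x3 ≥ 5. From constraint 2: x3 ≤ 3. But 3 < 5, so no value of x3 works.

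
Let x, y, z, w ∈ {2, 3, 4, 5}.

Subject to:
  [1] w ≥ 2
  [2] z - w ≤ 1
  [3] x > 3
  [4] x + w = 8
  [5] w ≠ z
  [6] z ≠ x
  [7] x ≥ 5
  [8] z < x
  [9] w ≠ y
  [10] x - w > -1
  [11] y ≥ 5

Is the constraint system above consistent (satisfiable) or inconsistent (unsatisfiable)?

Setting (x, y, z, w) = (5, 5, 4, 3) satisfies everything: constraint 2: z - w = 1; constraint 4: x + w = 8; constraint 10: x - w = 2, and the others follow.

Satisfiable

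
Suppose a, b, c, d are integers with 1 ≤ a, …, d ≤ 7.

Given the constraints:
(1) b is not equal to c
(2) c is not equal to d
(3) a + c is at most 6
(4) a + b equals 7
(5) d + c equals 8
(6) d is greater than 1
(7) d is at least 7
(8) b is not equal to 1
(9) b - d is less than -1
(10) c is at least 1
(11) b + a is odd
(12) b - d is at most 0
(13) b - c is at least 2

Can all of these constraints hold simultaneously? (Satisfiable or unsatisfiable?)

Take a = 2, b = 5, c = 1, d = 7. Then constraint 3: a + c = 3; constraint 4: a + b = 7; constraint 5: d + c = 8, and every other listed constraint is also met.

Satisfiable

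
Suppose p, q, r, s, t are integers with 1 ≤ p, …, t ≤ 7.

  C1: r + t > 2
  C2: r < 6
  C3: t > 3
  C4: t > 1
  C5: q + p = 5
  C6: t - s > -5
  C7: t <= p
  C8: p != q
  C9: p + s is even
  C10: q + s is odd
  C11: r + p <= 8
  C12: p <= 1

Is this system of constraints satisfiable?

Unsatisfiable

From constraint 3: t ≥ 4. From constraints 7 and 12: t ≤ p and p ≤ 1, so t ≤ 1. But 1 < 4, so no value of t works.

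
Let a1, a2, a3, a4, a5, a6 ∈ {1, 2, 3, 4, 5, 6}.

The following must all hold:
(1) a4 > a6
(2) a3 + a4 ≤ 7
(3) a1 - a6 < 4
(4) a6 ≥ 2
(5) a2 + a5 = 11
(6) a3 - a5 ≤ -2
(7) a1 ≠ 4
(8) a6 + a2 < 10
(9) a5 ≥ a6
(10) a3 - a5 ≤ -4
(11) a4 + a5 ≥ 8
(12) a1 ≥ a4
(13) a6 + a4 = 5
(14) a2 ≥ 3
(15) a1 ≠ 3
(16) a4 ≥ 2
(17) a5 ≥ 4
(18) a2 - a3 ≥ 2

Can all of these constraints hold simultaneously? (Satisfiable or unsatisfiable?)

Setting (a1, a2, a3, a4, a5, a6) = (5, 5, 1, 3, 6, 2) satisfies everything: constraint 2: a3 + a4 = 4; constraint 3: a1 - a6 = 3, and the others follow.

Satisfiable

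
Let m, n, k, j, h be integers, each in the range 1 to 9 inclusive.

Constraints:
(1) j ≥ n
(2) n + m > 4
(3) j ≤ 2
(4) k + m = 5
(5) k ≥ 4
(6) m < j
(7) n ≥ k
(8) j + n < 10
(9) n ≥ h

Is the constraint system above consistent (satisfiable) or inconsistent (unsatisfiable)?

From constraints 5 and 7: n ≥ k and k ≥ 4, so n ≥ 4. From constraints 1 and 3: n ≤ j and j ≤ 2, so n ≤ 2. But 2 < 4, so no value of n works.

Unsatisfiable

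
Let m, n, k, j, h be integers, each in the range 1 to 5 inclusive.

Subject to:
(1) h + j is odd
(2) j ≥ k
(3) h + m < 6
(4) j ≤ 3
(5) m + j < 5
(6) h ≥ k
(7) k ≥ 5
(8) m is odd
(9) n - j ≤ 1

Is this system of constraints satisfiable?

From constraint 7: k ≥ 5. From constraints 2 and 4: k ≤ j and j ≤ 3, so k ≤ 3. But 3 < 5, so no value of k works.

Unsatisfiable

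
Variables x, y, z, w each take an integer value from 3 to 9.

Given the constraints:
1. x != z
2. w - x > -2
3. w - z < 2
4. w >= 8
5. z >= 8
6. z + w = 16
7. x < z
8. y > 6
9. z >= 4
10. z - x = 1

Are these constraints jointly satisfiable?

Setting (x, y, z, w) = (7, 9, 8, 8) satisfies everything: constraint 2: w - x = 1; constraint 3: w - z = 0; constraint 6: z + w = 16, and the others follow.

Satisfiable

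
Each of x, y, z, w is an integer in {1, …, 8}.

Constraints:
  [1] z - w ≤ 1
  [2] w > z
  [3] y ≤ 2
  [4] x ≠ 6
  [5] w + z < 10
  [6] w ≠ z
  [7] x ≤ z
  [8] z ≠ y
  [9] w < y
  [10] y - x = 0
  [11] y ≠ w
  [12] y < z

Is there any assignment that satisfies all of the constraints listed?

Constraints 2, 9, and 12 give y < z, z < w, w < y. Chaining: y < z < w < y, which forces y < y — impossible.

Unsatisfiable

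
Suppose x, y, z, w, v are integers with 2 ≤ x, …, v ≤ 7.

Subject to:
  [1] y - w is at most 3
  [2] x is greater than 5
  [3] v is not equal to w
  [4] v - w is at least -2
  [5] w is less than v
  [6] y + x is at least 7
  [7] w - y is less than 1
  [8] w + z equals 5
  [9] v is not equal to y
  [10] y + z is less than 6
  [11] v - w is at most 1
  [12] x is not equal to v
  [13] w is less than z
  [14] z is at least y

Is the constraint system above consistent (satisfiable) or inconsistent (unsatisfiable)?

The assignment x = 6, y = 2, z = 3, w = 2, v = 3 works:
  constraint 1 holds since y - w = 0.
  constraint 4 holds since v - w = 1.
  constraint 6 holds since y + x = 8.
The rest check out directly.

Satisfiable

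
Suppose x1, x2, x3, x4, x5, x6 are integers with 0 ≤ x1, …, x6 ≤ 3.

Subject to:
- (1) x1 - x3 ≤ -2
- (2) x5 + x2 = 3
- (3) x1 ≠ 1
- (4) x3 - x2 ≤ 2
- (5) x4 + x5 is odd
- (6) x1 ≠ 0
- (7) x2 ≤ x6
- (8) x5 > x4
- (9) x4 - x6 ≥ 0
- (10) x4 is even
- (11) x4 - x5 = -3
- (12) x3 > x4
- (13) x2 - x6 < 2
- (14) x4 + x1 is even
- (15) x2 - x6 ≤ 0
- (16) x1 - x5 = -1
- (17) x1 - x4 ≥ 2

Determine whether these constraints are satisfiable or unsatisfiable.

Unsatisfiable

Constraints 1, 4, 9, 15, and 17 give x1 − x4 ≥ 2, x4 − x6 ≥ 0, x6 − x2 ≥ 0, x2 − x3 ≥ -2, x3 − x1 ≥ 2.
Adding all 5 inequalities: the left sides telescope to 0, and the right sides sum to 2 + 0 + 0 + (-2) + 2 = 2. So 0 ≥ 2, which is false.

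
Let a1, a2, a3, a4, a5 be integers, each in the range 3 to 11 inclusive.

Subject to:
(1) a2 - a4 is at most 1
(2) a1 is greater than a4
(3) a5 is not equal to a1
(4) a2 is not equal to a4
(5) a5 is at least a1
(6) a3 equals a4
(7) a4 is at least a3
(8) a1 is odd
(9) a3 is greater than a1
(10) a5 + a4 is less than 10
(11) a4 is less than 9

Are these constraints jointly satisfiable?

Constraints 2, 7, and 9 give a3 ≤ a4, a4 < a1, a1 < a3. Chaining: a3 ≤ a4 < a1 < a3, which forces a3 < a3 — impossible.

Unsatisfiable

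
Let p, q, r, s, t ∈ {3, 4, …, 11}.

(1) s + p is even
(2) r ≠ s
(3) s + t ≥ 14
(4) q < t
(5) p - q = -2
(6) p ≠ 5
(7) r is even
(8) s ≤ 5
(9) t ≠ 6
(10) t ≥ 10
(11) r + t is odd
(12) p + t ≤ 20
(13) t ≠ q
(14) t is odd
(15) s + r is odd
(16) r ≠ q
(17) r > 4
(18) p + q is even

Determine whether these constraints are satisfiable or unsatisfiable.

One satisfying assignment is p = 7, q = 9, r = 10, s = 5, t = 11.
For the less obvious constraints — constraint 3: s + t = 16; constraint 5: p - q = -2; constraint 12: p + t = 18 — and the others hold by inspection.

Satisfiable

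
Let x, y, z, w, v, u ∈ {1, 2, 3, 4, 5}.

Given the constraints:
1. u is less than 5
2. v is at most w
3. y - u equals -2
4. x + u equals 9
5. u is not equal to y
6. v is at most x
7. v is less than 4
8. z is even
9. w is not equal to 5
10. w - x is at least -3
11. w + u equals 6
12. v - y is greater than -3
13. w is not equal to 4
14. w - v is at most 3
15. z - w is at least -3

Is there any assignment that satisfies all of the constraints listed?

One satisfying assignment is x = 5, y = 2, z = 2, w = 2, v = 1, u = 4.
For the less obvious constraints — constraint 3: y - u = -2; constraint 4: x + u = 9 — and the others hold by inspection.

Satisfiable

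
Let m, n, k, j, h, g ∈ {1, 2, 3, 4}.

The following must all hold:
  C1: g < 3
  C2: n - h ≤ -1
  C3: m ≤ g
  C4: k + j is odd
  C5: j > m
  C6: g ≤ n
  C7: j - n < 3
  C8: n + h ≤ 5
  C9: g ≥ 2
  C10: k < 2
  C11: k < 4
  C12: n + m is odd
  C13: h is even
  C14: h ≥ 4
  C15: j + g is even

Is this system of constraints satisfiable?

From constraints 6 and 9: n ≥ g ≥ 2. From constraint 14: h ≥ 4. Hence n + h ≥ 6. But constraint 8 requires n + h ≤ 5, and 5 < 6. Contradiction.

Unsatisfiable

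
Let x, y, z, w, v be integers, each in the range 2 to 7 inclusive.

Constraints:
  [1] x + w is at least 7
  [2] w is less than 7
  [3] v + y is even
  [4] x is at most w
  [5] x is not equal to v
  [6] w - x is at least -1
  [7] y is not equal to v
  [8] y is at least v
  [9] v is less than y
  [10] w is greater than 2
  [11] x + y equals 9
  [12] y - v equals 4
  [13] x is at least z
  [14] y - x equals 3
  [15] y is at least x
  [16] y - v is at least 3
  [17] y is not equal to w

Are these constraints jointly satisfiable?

Satisfiable

Setting (x, y, z, w, v) = (3, 6, 2, 4, 2) satisfies everything: constraint 1: x + w = 7; constraint 6: w - x = 1; constraint 11: x + y = 9, and the others follow.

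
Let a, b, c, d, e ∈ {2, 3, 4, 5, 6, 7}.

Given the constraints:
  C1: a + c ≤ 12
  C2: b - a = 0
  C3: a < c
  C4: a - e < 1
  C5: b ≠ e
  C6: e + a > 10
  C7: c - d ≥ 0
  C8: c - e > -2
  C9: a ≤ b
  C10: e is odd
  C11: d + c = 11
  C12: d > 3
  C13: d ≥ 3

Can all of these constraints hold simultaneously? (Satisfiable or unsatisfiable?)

Try a = 5, b = 5, c = 7, d = 4, e = 7.
Check constraint 1: a + c = 12; constraint 2: b - a = 0. The remaining constraints are straightforward to verify.

Satisfiable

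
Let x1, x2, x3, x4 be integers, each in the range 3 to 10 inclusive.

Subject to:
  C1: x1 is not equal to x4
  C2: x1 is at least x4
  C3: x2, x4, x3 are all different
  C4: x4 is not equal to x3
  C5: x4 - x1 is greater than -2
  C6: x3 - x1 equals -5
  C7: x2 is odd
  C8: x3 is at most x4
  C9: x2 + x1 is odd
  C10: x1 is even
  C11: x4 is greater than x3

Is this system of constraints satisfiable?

Satisfiable

One satisfying assignment is x1 = 10, x2 = 3, x3 = 5, x4 = 9.
For the less obvious constraints — constraint 3: values 3, 9, 5 are distinct; constraint 5: x4 - x1 = -1; constraint 6: x3 - x1 = -5 — and the others hold by inspection.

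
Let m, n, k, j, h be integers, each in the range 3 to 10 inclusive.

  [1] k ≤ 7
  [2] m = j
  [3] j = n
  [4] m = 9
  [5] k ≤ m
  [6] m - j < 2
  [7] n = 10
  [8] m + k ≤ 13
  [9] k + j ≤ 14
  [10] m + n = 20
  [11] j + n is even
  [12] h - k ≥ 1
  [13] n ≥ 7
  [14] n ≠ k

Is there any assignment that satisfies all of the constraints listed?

Constraint 4 fixes m = 9 and constraint 7 fixes n = 10. Constraints 2 and 3 give m = j = n, so m = n. But 9 ≠ 10 — contradiction.

Unsatisfiable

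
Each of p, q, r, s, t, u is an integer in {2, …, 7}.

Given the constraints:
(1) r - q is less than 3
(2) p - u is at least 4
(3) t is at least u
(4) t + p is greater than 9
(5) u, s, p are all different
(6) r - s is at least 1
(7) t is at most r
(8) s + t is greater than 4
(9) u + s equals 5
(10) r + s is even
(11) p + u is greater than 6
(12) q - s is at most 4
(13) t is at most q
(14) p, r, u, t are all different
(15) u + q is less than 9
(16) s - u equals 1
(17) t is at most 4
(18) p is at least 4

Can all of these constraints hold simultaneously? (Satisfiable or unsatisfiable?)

Take p = 7, q = 4, r = 5, s = 3, t = 3, u = 2. Then constraint 1: r - q = 1; constraint 2: p - u = 5; constraint 4: t + p = 10, and every other listed constraint is also met.

Satisfiable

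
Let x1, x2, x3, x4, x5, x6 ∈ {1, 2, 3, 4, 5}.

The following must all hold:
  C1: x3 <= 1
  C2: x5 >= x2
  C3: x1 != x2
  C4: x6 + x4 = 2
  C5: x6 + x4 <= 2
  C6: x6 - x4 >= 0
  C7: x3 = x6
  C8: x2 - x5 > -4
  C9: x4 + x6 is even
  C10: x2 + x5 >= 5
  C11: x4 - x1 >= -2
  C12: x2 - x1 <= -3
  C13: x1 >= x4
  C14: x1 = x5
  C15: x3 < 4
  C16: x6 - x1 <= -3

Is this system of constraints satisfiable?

Constraints 6, 11, and 16 give x6 − x4 ≥ 0, x4 − x1 ≥ -2, x1 − x6 ≥ 3.
Adding all 3 inequalities: the left sides telescope to 0, and the right sides sum to 0 + (-2) + 3 = 1. So 0 ≥ 1, which is false.

Unsatisfiable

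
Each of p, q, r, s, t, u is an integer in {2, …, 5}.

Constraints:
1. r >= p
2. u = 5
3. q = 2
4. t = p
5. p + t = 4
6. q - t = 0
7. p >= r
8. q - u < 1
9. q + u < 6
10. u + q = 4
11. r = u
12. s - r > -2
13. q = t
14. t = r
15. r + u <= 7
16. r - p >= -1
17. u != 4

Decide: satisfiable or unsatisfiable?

Constraint 3 fixes q = 2 and constraint 2 fixes u = 5. Constraints 11, 13, and 14 give q = t = r = u, so q = u. But 2 ≠ 5 — contradiction.

Unsatisfiable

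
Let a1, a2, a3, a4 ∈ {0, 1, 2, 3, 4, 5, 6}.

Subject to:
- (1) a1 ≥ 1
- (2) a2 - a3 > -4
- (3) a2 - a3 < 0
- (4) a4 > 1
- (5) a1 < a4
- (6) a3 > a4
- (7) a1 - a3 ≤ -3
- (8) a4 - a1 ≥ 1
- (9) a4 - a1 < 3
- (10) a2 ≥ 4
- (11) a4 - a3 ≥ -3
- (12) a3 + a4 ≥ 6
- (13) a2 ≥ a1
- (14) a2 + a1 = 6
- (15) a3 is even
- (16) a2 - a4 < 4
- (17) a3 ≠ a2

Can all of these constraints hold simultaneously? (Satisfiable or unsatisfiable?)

Try a1 = 2, a2 = 4, a3 = 6, a4 = 3.
Check constraint 2: a2 - a3 = -2; constraint 3: a2 - a3 = -2; constraint 7: a1 - a3 = -4. The remaining constraints are straightforward to verify.

Satisfiable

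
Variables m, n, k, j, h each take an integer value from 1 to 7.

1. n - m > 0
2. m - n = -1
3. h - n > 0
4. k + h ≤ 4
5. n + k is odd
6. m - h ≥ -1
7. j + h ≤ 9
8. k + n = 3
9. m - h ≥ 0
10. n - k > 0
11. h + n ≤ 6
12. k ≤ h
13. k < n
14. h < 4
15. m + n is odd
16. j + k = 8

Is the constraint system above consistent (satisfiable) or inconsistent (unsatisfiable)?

Unsatisfiable

Constraints 1, 3, and 9 give m < n, n < h, h ≤ m. Chaining: m < n < h ≤ m, which forces m < m — impossible.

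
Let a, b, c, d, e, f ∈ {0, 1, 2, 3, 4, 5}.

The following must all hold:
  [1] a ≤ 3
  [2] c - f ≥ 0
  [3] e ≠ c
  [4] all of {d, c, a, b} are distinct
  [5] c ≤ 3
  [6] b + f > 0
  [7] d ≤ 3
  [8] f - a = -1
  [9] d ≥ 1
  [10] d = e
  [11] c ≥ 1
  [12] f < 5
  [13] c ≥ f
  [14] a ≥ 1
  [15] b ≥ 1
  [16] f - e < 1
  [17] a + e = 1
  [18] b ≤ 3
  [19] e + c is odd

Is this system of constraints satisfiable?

Constraints 1, 5, 7, 9, 11, 14, 15, and 18 confine each of d, c, a, b to the 3 values {1, …, 3}.
Constraint 4 requires all 4 of them to be distinct, but only 3 values are available — impossible by the pigeonhole principle.

Unsatisfiable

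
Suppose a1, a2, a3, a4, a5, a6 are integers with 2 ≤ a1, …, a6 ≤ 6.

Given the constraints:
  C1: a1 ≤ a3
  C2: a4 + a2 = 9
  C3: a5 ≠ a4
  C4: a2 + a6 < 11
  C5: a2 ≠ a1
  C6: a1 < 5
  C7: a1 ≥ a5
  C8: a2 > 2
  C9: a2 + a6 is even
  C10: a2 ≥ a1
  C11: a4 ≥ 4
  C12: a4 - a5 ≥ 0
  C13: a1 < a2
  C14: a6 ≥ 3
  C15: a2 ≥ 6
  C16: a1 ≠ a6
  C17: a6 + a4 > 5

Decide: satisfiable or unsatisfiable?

From constraint 11: a4 ≥ 4. From constraint 15: a2 ≥ 6. Hence a4 + a2 ≥ 10. But constraint 2 requires a4 + a2 = 9, and 9 < 10. Contradiction.

Unsatisfiable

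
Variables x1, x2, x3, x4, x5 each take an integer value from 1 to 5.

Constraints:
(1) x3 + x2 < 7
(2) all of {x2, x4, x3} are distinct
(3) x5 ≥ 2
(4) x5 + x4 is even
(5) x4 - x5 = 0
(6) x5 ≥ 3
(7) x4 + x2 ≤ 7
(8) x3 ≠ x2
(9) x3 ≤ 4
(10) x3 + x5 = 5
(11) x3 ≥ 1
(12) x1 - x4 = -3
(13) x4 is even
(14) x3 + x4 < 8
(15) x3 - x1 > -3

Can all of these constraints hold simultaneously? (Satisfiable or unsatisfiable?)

Setting (x1, x2, x3, x4, x5) = (1, 3, 1, 4, 4) satisfies everything: constraint 1: x3 + x2 = 4; constraint 5: x4 - x5 = 0, and the others follow.

Satisfiable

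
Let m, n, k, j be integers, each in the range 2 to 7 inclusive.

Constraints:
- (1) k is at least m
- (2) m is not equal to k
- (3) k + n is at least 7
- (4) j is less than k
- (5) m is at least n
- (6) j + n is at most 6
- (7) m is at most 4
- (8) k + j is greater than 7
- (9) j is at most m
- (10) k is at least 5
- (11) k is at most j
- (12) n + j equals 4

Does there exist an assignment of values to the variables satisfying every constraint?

From constraints 10 and 11: j ≥ k and k ≥ 5, so j ≥ 5. From constraints 7 and 9: j ≤ m and m ≤ 4, so j ≤ 4. But 4 < 5, so no value of j works.

Unsatisfiable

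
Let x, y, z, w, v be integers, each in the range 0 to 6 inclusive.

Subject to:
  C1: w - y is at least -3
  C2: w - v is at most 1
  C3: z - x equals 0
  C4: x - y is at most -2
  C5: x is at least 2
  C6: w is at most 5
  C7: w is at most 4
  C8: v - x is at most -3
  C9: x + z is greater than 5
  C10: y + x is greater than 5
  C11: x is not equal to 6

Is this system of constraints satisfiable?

Constraints 1, 2, 4, and 8 give x − v ≥ 3, v − w ≥ -1, w − y ≥ -3, y − x ≥ 2.
Adding all 4 inequalities: the left sides telescope to 0, and the right sides sum to 3 + (-1) + (-3) + 2 = 1. So 0 ≥ 1, which is false.

Unsatisfiable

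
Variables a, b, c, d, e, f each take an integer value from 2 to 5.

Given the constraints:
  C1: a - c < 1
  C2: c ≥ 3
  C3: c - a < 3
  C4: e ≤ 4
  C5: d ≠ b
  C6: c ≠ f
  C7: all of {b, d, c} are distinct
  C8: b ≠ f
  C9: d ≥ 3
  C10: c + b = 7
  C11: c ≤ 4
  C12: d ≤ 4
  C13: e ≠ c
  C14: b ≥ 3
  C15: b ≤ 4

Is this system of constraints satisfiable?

Unsatisfiable

Constraints 2, 9, 11, 12, 14, and 15 confine each of b, d, c to the 2 values {3, 4}.
Constraint 7 requires all 3 of them to be distinct, but only 2 values are available — impossible by the pigeonhole principle.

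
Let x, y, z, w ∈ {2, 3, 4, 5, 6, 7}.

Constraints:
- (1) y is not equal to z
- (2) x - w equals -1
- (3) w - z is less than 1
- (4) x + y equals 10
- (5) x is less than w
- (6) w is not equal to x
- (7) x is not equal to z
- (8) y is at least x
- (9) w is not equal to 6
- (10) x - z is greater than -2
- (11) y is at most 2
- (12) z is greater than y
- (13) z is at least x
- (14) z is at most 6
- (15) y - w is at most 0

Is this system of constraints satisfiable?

From constraints 13 and 14: x ≤ z ≤ 6. From constraint 11: y ≤ 2. Hence x + y ≤ 8. But constraint 4 requires x + y = 10, and 10 > 8. Contradiction.

Unsatisfiable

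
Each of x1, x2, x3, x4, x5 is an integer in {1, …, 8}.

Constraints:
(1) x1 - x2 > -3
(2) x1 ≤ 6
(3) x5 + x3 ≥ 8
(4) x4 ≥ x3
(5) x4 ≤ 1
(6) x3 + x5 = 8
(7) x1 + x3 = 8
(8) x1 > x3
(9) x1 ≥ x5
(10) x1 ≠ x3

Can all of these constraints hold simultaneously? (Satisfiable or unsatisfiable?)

From constraints 2 and 9: x5 ≤ x1 ≤ 6. From constraints 4 and 5: x3 ≤ x4 ≤ 1. Hence x5 + x3 ≤ 7. But constraint 3 requires x5 + x3 ≥ 8, and 8 > 7. Contradiction.

Unsatisfiable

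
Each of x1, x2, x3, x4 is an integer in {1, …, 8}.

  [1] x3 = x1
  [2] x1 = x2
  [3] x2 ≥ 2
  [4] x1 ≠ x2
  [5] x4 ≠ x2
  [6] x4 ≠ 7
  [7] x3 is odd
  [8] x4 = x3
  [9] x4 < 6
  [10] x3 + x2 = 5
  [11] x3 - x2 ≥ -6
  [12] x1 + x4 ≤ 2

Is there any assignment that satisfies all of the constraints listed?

Unsatisfiable

From constraints 1, 2, and 8, x4 = x3 = x1 = x2, so x4 = x2. But constraint 5 says x4 ≠ x2. Contradiction.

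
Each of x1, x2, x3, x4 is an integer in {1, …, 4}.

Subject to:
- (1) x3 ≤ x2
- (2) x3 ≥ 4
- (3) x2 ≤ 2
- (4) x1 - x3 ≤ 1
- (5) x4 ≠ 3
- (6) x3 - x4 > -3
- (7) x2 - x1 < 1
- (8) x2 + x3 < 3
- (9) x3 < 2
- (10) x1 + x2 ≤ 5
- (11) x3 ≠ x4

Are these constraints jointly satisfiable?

Unsatisfiable

From constraints 1 and 2: x2 ≥ x3 and x3 ≥ 4, so x2 ≥ 4. From constraint 3: x2 ≤ 2. But 2 < 4, so no value of x2 works.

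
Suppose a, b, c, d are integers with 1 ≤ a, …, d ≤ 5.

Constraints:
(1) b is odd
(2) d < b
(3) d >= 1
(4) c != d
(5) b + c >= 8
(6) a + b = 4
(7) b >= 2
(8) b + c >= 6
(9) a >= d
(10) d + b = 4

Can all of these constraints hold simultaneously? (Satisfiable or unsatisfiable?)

One satisfying assignment is a = 1, b = 3, c = 5, d = 1.
For the less obvious constraints — constraint 5: b + c = 8; constraint 6: a + b = 4; constraint 8: b + c = 8 — and the others hold by inspection.

Satisfiable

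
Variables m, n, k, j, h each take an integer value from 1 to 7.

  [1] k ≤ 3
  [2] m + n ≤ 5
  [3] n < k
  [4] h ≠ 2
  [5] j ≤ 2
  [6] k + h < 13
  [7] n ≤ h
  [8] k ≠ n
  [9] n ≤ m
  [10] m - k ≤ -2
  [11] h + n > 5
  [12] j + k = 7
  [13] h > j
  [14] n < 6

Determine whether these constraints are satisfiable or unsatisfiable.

From constraint 5: j ≤ 2. From constraint 1: k ≤ 3. Hence j + k ≤ 5. But constraint 12 requires j + k = 7, and 7 > 5. Contradiction.

Unsatisfiable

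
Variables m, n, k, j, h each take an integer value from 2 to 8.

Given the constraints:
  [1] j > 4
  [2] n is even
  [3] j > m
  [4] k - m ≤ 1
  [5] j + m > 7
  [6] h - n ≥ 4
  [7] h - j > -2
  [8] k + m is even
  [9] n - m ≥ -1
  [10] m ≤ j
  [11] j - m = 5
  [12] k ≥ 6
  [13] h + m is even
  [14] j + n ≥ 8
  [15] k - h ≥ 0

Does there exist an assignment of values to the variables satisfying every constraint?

Unsatisfiable

Constraints 4, 6, 9, and 15 give n − m ≥ -1, m − k ≥ -1, k − h ≥ 0, h − n ≥ 4.
Adding all 4 inequalities: the left sides telescope to 0, and the right sides sum to (-1) + (-1) + 0 + 4 = 2. So 0 ≥ 2, which is false.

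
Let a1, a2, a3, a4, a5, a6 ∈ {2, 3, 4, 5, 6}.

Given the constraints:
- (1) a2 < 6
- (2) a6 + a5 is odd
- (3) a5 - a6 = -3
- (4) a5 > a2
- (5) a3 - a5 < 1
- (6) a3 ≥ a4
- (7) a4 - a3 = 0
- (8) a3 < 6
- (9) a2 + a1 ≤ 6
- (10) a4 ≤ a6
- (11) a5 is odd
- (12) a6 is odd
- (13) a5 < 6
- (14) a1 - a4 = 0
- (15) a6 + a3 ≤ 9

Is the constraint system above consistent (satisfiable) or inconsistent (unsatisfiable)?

Constraint 12 makes a6 odd and constraint 11 makes a5 odd, so a6 + a5 must be even. Constraint 2 says a6 + a5 is odd — contradiction.

Unsatisfiable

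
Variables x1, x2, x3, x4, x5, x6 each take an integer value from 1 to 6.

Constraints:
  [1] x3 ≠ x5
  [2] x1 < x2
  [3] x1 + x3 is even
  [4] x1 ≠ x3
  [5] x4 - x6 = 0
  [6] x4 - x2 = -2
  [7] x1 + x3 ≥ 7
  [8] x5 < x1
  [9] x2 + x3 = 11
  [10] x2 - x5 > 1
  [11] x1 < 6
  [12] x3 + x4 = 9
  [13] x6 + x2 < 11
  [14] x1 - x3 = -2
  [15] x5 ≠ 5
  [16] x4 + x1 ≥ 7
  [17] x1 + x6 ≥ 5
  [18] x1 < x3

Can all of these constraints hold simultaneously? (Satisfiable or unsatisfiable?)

Satisfiable

Try x1 = 4, x2 = 5, x3 = 6, x4 = 3, x5 = 3, x6 = 3.
Check constraint 5: x4 - x6 = 0; constraint 6: x4 - x2 = -2. The remaining constraints are straightforward to verify.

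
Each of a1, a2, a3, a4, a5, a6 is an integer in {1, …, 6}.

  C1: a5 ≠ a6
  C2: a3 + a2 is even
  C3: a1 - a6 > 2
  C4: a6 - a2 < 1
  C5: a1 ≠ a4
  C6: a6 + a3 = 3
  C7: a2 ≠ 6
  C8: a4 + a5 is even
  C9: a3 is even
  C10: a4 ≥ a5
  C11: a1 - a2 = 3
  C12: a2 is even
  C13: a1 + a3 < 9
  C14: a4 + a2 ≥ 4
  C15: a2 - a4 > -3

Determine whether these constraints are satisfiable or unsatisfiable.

Satisfiable

Try a1 = 5, a2 = 2, a3 = 2, a4 = 2, a5 = 2, a6 = 1.
Check constraint 3: a1 - a6 = 4; constraint 4: a6 - a2 = -1; constraint 6: a6 + a3 = 3. The remaining constraints are straightforward to verify.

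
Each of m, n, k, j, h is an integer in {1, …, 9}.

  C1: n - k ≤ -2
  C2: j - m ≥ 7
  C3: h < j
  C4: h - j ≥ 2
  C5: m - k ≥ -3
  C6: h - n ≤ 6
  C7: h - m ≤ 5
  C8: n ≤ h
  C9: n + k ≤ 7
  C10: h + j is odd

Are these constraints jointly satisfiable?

Constraints 1, 2, 4, 5, and 6 give m − k ≥ -3, k − n ≥ 2, n − h ≥ -6, h − j ≥ 2, j − m ≥ 7.
Adding all 5 inequalities: the left sides telescope to 0, and the right sides sum to (-3) + 2 + (-6) + 2 + 7 = 2. So 0 ≥ 2, which is false.

Unsatisfiable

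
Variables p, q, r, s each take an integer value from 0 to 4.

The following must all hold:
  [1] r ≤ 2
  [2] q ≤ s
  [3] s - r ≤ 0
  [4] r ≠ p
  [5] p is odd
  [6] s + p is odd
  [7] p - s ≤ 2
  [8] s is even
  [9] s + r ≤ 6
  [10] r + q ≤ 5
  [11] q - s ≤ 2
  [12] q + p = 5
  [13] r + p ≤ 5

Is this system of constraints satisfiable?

Satisfiable

Take p = 3, q = 2, r = 2, s = 2. Then constraint 3: s - r = 0; constraint 7: p - s = 1; constraint 9: s + r = 4, and every other listed constraint is also met.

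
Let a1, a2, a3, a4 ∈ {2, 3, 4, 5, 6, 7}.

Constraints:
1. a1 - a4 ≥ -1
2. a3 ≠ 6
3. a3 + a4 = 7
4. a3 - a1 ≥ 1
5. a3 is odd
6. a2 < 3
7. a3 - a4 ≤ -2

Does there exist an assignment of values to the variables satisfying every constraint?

Constraints 1, 4, and 7 give a3 − a1 ≥ 1, a1 − a4 ≥ -1, a4 − a3 ≥ 2.
Adding all 3 inequalities: the left sides telescope to 0, and the right sides sum to 1 + (-1) + 2 = 2. So 0 ≥ 2, which is false.

Unsatisfiable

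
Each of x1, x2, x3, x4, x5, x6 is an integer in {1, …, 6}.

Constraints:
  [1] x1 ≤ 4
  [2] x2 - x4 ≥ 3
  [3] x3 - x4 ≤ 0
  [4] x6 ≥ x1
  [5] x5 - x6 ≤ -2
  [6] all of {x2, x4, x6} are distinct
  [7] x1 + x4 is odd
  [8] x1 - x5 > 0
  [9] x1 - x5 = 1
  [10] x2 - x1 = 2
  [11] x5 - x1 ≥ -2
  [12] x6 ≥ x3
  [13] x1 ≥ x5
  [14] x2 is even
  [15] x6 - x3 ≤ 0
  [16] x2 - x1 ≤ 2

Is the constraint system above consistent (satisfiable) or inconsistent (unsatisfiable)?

Constraints 2, 3, 5, 11, 15, and 16 give x2 − x4 ≥ 3, x4 − x3 ≥ 0, x3 − x6 ≥ 0, x6 − x5 ≥ 2, x5 − x1 ≥ -2, x1 − x2 ≥ -2.
Adding all 6 inequalities: the left sides telescope to 0, and the right sides sum to 3 + 0 + 0 + 2 + (-2) + (-2) = 1. So 0 ≥ 1, which is false.

Unsatisfiable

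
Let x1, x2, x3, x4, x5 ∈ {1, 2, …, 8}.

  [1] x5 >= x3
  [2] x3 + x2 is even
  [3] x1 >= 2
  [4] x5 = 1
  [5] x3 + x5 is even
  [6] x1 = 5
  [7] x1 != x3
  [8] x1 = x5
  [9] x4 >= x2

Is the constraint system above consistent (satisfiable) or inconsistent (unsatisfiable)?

Constraint 6 fixes x1 = 5 and constraint 4 fixes x5 = 1, but constraint 8 requires x1 = x5. Since 5 ≠ 1, contradiction.

Unsatisfiable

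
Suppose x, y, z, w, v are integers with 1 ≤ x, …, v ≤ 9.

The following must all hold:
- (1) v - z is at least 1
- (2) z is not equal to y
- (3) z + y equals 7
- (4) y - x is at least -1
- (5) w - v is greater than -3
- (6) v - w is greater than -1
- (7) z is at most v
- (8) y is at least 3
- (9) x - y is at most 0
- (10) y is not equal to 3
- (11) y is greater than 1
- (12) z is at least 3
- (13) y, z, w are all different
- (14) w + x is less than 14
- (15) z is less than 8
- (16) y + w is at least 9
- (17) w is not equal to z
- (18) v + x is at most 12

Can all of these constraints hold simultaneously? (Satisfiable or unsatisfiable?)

Try x = 4, y = 4, z = 3, w = 7, v = 7.
Check constraint 1: v - z = 4; constraint 3: z + y = 7; constraint 4: y - x = 0. The remaining constraints are straightforward to verify.

Satisfiable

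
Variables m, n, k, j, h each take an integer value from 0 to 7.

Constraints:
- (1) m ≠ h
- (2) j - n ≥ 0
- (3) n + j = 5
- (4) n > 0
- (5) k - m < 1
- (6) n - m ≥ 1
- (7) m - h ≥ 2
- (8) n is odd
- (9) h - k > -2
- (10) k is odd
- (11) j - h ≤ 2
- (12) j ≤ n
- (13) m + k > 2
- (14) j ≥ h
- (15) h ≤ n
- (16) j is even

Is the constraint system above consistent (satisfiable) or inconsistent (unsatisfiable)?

Unsatisfiable

Constraints 2, 6, 7, and 11 give j − n ≥ 0, n − m ≥ 1, m − h ≥ 2, h − j ≥ -2.
Adding all 4 inequalities: the left sides telescope to 0, and the right sides sum to 0 + 1 + 2 + (-2) = 1. So 0 ≥ 1, which is false.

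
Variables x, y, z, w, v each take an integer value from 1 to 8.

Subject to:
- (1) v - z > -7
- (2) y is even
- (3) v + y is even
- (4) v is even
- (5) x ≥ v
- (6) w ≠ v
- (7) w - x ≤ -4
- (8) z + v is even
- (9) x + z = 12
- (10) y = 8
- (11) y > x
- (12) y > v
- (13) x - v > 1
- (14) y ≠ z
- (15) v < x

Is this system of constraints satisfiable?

Satisfiable

One satisfying assignment is x = 6, y = 8, z = 6, w = 1, v = 2.
For the less obvious constraints — constraint 1: v - z = -4; constraint 7: w - x = -5 — and the others hold by inspection.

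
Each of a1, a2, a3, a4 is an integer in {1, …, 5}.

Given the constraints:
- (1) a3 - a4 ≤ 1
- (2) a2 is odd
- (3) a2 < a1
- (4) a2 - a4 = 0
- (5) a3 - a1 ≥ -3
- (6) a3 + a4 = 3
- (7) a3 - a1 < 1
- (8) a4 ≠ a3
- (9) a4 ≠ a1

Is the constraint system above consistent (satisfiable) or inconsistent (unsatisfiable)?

The assignment a1 = 3, a2 = 1, a3 = 2, a4 = 1 works:
  constraint 1 holds since a3 - a4 = 1.
  constraint 4 holds since a2 - a4 = 0.
The rest check out directly.

Satisfiable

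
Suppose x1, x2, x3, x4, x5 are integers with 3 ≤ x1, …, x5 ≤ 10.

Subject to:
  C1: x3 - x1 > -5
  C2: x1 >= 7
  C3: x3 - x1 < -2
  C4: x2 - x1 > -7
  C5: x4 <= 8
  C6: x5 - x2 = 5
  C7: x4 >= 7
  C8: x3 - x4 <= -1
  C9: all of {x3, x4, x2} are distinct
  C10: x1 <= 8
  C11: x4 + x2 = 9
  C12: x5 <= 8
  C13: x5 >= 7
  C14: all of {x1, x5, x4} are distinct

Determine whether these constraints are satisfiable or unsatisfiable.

Unsatisfiable

Constraints 2, 5, 7, 10, 12, and 13 confine each of x1, x5, x4 to the 2 values {7, 8}.
Constraint 14 requires all 3 of them to be distinct, but only 2 values are available — impossible by the pigeonhole principle.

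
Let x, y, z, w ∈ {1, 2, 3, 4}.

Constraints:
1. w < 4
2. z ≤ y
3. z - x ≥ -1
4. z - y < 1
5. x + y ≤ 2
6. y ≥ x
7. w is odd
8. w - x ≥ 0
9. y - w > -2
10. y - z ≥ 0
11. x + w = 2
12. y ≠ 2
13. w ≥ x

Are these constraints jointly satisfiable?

Take x = 1, y = 1, z = 1, w = 1. Then constraint 3: z - x = 0; constraint 4: z - y = 0, and every other listed constraint is also met.

Satisfiable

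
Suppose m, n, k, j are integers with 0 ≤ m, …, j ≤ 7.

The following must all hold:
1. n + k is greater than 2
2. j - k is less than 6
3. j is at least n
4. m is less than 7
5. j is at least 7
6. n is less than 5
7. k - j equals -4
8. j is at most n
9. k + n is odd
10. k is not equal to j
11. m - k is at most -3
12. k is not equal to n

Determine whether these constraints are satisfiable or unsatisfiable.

From constraints 5 and 8: n ≥ j and j ≥ 7, so n ≥ 7. From constraint 6: n ≤ 4. But 4 < 7, so no value of n works.

Unsatisfiable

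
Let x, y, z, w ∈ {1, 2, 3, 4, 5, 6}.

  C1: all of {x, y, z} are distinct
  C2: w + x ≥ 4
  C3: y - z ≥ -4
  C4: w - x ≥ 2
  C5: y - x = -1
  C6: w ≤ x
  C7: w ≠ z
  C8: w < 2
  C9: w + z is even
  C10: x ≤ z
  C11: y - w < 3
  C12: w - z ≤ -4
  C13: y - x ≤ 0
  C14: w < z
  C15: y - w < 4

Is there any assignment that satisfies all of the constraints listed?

Constraints 3, 4, 12, and 13 give w − x ≥ 2, x − y ≥ 0, y − z ≥ -4, z − w ≥ 4.
Adding all 4 inequalities: the left sides telescope to 0, and the right sides sum to 2 + 0 + (-4) + 4 = 2. So 0 ≥ 2, which is false.

Unsatisfiable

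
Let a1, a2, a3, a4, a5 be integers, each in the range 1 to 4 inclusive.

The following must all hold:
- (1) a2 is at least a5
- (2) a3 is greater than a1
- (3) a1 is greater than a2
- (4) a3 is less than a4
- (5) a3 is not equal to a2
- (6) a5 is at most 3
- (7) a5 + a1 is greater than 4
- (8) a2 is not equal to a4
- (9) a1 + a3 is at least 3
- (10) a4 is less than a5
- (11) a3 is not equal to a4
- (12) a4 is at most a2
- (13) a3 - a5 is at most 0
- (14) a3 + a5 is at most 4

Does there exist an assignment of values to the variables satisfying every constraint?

Unsatisfiable

Constraints 1, 2, 3, 4, and 10 give a4 < a5, a5 ≤ a2, a2 < a1, a1 < a3, a3 < a4. Chaining: a4 < a5 ≤ a2 < a1 < a3 < a4, which forces a4 < a4 — impossible.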